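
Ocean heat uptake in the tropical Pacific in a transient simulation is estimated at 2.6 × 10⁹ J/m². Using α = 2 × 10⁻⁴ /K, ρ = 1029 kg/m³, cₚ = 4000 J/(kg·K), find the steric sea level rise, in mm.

Δh = αQ/(ρcₚ) = 2×10⁻⁴ × 2.6×10⁹ / (1029 × 4000) ≈ 0.12634 m

126 mm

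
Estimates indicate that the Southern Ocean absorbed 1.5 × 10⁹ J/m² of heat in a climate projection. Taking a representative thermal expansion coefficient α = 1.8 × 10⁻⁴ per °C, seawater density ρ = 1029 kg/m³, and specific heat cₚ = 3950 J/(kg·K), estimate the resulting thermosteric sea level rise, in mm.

Δh = αQ/(ρcₚ) = 1.8×10⁻⁴ × 1.5×10⁹ / (1029 × 3950) ≈ 0.066428 m

66.4 mm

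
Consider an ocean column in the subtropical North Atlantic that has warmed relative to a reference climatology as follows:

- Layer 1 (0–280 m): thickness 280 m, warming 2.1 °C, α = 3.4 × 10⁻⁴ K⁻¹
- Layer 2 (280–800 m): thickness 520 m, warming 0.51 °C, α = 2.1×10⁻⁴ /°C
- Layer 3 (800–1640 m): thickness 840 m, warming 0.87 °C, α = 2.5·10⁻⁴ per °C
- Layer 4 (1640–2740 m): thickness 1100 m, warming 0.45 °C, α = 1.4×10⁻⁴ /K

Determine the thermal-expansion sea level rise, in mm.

about 508 mm

0–280 m: 2.1 × 280 × 3.4×10⁻⁴ = 0.19992 m
0.51 × 2.1×10⁻⁴ × 520 = 0.055692 m
0.87 × 2.5×10⁻⁴ × 840 = 0.18270 m
1640–2740 m: 1100 × 0.45 × 1.4×10⁻⁴ = 0.06930 m
Δh = 0.19992 + 0.055692 + 0.18270 + 0.06930 = 0.507612 m ≈ 508 mm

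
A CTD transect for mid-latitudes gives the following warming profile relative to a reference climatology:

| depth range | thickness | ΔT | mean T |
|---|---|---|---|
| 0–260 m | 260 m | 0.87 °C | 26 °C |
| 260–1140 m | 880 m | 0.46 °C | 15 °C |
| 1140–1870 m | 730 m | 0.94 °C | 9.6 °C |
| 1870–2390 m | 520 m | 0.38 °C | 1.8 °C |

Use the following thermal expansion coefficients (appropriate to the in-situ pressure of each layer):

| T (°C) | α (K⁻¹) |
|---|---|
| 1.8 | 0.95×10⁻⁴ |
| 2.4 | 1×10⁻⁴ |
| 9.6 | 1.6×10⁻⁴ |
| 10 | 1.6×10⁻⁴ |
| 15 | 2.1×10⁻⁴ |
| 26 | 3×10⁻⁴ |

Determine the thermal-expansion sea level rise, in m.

Layer 1 at 26 °C → α = 3×10⁻⁴ K⁻¹
Layer 2 at 15 °C → α = 2.1×10⁻⁴ K⁻¹
Layer 3 at 9.6 °C → α = 1.6×10⁻⁴ K⁻¹
Layer 4 at 1.8 °C → α = 0.95×10⁻⁴ K⁻¹
0–260 m: 3×10⁻⁴ × 260 × 0.87 = 0.06786 m
0.46 × 880 × 2.1×10⁻⁴ = 0.085008 m
Layer 3: 730 × 0.94 × 1.6×10⁻⁴ = 0.109792 m
Layer 4: 520 × 0.38 × 0.95×10⁻⁴ = 0.018772 m
Δh = 0.06786 + 0.085008 + 0.109792 + 0.018772 = 0.281432 m

0.281 m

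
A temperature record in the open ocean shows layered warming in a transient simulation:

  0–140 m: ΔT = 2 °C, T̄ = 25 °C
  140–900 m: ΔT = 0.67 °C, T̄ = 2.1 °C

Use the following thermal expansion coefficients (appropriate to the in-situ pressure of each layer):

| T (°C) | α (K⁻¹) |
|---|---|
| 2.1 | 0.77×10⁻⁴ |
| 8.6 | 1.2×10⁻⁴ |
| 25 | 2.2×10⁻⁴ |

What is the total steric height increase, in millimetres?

Layer 1 at 25 °C → α = 2.2×10⁻⁴ K⁻¹
Layer 2 at 2.1 °C → α = 0.77×10⁻⁴ K⁻¹
0–140 m: 2 × 140 × 2.2×10⁻⁴ = 0.06160 m
0.77×10⁻⁴ × 0.67 × 760 = 0.0392084 m
Δh = 0.06160 + 0.0392084 = 0.1008084 m

Δh ≈ 101 mm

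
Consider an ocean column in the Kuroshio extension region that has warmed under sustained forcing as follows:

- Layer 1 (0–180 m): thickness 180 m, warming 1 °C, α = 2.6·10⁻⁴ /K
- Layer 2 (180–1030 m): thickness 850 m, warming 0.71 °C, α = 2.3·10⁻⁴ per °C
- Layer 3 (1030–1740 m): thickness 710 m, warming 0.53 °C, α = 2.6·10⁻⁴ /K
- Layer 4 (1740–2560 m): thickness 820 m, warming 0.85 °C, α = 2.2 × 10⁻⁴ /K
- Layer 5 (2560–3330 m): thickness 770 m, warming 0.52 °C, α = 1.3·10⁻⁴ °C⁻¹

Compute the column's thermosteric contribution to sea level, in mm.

0–180 m: 2.6×10⁻⁴ × 1 × 180 = 0.04680 m
0.71 × 2.3×10⁻⁴ × 850 = 0.138805 m
0.53 × 710 × 2.6×10⁻⁴ = 0.097838 m
1740–2560 m: 2.2×10⁻⁴ × 820 × 0.85 = 0.15334 m
2560–3330 m: 770 × 1.3×10⁻⁴ × 0.52 = 0.052052 m
Δh = 0.04680 + 0.138805 + 0.097838 + 0.15334 + 0.052052 = 0.488835 m ≈ 489 mm

Δh ≈ 489 mm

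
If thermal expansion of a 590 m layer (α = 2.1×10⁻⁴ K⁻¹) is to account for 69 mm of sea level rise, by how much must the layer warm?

about 0.557 °C

ΔT = Δh/(αH) = 0.069 / (2.1×10⁻⁴ × 590) ≈ 0.5569 °C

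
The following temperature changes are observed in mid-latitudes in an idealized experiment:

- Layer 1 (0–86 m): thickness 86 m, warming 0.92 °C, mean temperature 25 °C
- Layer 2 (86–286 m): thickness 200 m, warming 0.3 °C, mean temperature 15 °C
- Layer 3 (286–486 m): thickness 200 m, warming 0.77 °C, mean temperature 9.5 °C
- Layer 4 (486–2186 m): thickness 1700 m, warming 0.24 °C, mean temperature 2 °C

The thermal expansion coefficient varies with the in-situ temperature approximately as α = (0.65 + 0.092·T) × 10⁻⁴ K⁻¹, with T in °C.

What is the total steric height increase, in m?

Layer 1: α = (0.65 + 0.092×25)×10⁻⁴ = 2.95×10⁻⁴ K⁻¹
Layer 2: α = (0.65 + 0.092×15)×10⁻⁴ = 2.03×10⁻⁴ K⁻¹
Layer 3: α = (0.65 + 0.092×9.5)×10⁻⁴ = 1.524×10⁻⁴ K⁻¹
Layer 4: α = (0.65 + 0.092×2)×10⁻⁴ = 0.834×10⁻⁴ K⁻¹
0–86 m: 86 × 0.92 × 2.95×10⁻⁴ = 0.0233404 m
86–286 m: 2.03×10⁻⁴ × 200 × 0.3 = 0.01218 m
Layer 3: 200 × 1.524×10⁻⁴ × 0.77 = 0.0234696 m
1700 × 0.24 × 0.834×10⁻⁴ = 0.0340272 m
Δh = 0.0233404 + 0.01218 + 0.0234696 + 0.0340272 = 0.0930172 m

about 0.093 m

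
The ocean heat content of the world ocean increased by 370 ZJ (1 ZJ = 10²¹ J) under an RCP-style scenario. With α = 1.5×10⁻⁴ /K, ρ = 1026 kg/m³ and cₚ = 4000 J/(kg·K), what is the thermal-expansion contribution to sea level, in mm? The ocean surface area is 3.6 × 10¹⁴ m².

38 mm

Per unit area: Q = 370×10²¹ / (3.6×10¹⁴) ≈ 1.028×10⁹ J/m²
Δh = αQ/(ρcₚ) = 1.5×10⁻⁴ × 1.028×10⁹ / (1026 × 4000) ≈ 0.037573 m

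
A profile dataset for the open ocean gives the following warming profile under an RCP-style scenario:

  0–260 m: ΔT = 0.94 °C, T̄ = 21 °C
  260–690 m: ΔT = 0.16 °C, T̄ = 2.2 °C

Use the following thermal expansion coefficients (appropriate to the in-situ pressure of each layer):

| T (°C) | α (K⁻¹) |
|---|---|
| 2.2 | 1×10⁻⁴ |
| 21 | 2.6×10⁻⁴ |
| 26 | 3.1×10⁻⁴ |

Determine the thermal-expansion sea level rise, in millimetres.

70 mm

Layer 1 at 21 °C → α = 2.6×10⁻⁴ K⁻¹
Layer 2 at 2.2 °C → α = 1×10⁻⁴ K⁻¹
0.94 × 260 × 2.6×10⁻⁴ = 0.063544 m
260–690 m: 0.16 × 430 × 1×10⁻⁴ = 0.00688 m
Δh = 0.063544 + 0.00688 = 0.070424 m ≈ 70 mm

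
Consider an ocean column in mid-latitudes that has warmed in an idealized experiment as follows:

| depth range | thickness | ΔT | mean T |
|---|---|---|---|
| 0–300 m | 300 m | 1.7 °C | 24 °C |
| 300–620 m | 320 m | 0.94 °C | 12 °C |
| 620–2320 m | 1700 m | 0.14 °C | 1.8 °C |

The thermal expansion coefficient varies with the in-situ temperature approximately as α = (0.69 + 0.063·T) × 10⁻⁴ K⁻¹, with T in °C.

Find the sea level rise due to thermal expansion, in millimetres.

Layer 1: α = (0.69 + 0.063×24)×10⁻⁴ = 2.202×10⁻⁴ K⁻¹
Layer 2: α = (0.69 + 0.063×12)×10⁻⁴ = 1.446×10⁻⁴ K⁻¹
Layer 3: α = (0.69 + 0.063×1.8)×10⁻⁴ = 0.8034×10⁻⁴ K⁻¹
0–300 m: 1.7 × 2.202×10⁻⁴ × 300 = 0.112302 m
Layer 2: 0.94 × 1.446×10⁻⁴ × 320 = 0.04349568 m
1700 × 0.14 × 0.8034×10⁻⁴ = 0.01912092 m
Δh = 0.112302 + 0.04349568 + 0.01912092 = 0.1749186 m

Δh = 170 mm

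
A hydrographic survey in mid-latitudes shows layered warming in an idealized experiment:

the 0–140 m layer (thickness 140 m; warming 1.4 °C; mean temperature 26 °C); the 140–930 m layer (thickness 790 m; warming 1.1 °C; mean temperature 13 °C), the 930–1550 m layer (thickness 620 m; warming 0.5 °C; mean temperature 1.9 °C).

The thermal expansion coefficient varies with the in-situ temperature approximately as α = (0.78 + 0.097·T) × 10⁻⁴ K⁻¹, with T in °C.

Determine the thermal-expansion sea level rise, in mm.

Layer 1: α = (0.78 + 0.097×26)×10⁻⁴ = 3.302×10⁻⁴ K⁻¹
Layer 2: α = (0.78 + 0.097×13)×10⁻⁴ = 2.041×10⁻⁴ K⁻¹
Layer 3: α = (0.78 + 0.097×1.9)×10⁻⁴ = 0.9643×10⁻⁴ K⁻¹
Layer 1: 140 × 1.4 × 3.302×10⁻⁴ = 0.0647192 m
2.041×10⁻⁴ × 790 × 1.1 = 0.1773629 m
Layer 3: 0.5 × 0.9643×10⁻⁴ × 620 = 0.0298933 m
Δh = 0.0647192 + 0.1773629 + 0.0298933 = 0.2719754 m

Δh = 270 mm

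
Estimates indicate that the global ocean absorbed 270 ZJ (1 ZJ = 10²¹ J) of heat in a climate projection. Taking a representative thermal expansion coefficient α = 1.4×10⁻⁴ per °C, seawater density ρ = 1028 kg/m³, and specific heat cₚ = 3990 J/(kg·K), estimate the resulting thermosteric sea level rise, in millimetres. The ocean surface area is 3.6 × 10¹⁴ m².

Per unit area: Q = 270×10²¹ / (3.6×10¹⁴) = 7.5×10⁸ J/m²
Δh = αQ/(ρcₚ) = 1.4×10⁻⁴ × 7.5×10⁸ / (1028 × 3990) ≈ 0.025599 m

25.6 mm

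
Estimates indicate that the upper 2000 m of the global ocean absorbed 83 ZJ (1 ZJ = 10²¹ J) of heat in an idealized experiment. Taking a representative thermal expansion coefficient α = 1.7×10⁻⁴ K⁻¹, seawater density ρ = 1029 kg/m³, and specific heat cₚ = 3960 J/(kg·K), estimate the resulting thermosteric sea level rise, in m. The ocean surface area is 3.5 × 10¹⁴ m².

Δh = 0.00989 m

Per unit area: Q = 83×10²¹ / (3.5×10¹⁴) ≈ 2.371×10⁸ J/m²
Δh = αQ/(ρcₚ) = 1.7×10⁻⁴ × 2.371×10⁸ / (1029 × 3960) ≈ 0.0098917 m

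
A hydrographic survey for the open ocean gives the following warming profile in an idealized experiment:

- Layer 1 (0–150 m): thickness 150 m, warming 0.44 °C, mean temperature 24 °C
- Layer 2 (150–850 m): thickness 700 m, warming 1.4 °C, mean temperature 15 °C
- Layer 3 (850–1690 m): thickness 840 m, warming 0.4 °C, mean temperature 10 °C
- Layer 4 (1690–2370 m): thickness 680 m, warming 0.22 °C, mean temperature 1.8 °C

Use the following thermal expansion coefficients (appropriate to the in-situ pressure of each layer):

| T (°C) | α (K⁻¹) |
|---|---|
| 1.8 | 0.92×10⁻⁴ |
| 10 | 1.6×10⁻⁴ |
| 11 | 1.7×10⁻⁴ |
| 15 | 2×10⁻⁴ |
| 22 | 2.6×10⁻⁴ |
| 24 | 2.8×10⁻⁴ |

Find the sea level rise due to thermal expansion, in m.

Layer 1 at 24 °C → α = 2.8×10⁻⁴ K⁻¹
Layer 2 at 15 °C → α = 2×10⁻⁴ K⁻¹
Layer 3 at 10 °C → α = 1.6×10⁻⁴ K⁻¹
Layer 4 at 1.8 °C → α = 0.92×10⁻⁴ K⁻¹
Layer 1: 2.8×10⁻⁴ × 150 × 0.44 = 0.01848 m
700 × 1.4 × 2×10⁻⁴ = 0.19600 m
850–1690 m: 0.4 × 1.6×10⁻⁴ × 840 = 0.05376 m
0.92×10⁻⁴ × 680 × 0.22 = 0.0137632 m
Δh = 0.01848 + 0.19600 + 0.05376 + 0.0137632 = 0.2820032 m ≈ 0.282 m

Δh ≈ 0.282 m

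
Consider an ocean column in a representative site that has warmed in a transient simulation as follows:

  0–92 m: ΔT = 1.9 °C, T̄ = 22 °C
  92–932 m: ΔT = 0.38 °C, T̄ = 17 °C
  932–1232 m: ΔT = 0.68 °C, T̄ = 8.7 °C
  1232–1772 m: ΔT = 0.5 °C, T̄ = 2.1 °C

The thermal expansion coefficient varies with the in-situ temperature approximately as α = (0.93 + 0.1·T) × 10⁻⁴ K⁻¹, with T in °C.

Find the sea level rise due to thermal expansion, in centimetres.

Layer 1: α = (0.93 + 0.1×22)×10⁻⁴ = 3.13×10⁻⁴ K⁻¹
Layer 2: α = (0.93 + 0.1×17)×10⁻⁴ = 2.63×10⁻⁴ K⁻¹
Layer 3: α = (0.93 + 0.1×8.7)×10⁻⁴ = 1.8×10⁻⁴ K⁻¹
Layer 4: α = (0.93 + 0.1×2.1)×10⁻⁴ = 1.14×10⁻⁴ K⁻¹
Layer 1: 1.9 × 3.13×10⁻⁴ × 92 = 0.0547124 m
2.63×10⁻⁴ × 0.38 × 840 = 0.0839496 m
Layer 3: 0.68 × 300 × 1.8×10⁻⁴ = 0.03672 m
Layer 4: 540 × 0.5 × 1.14×10⁻⁴ = 0.03078 m
Δh = 0.0547124 + 0.0839496 + 0.03672 + 0.03078 = 0.206162 m ≈ 21 cm

about 21 cm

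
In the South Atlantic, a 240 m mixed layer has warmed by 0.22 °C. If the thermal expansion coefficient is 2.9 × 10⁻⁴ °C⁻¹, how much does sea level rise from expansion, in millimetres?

Δh = αΔT·H = 2.9×10⁻⁴ × 0.22 × 240 = 0.015312 m

Δh ≈ 15.3 mm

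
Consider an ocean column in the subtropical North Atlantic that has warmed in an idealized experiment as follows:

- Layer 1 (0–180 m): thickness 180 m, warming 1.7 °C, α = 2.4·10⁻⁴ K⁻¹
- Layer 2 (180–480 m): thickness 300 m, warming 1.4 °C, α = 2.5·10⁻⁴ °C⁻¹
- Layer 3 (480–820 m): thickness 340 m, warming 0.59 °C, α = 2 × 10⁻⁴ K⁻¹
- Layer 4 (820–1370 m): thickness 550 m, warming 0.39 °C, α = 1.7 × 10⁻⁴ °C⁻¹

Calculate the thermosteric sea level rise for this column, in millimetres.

Δh = 260 mm

Layer 1: 2.4×10⁻⁴ × 180 × 1.7 = 0.07344 m
1.4 × 2.5×10⁻⁴ × 300 = 0.10500 m
Layer 3: 2×10⁻⁴ × 340 × 0.59 = 0.04012 m
Layer 4: 0.39 × 550 × 1.7×10⁻⁴ = 0.036465 m
Δh = 0.07344 + 0.10500 + 0.04012 + 0.036465 = 0.255025 m ≈ 260 mm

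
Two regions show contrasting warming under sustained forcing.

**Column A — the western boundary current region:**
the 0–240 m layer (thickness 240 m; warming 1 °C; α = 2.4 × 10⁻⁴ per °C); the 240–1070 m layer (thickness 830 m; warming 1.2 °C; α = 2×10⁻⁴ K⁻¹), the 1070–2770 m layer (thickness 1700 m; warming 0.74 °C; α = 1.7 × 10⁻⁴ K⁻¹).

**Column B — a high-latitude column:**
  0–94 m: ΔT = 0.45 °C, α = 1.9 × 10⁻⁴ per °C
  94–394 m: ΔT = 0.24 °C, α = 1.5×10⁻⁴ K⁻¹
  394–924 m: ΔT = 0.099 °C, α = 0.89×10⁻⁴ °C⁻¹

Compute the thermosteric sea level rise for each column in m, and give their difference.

Δh_A ≈ 0.471 m, Δh_B ≈ 0.0235 m; difference ≈ 0.447 m

A 0–240 m: 1 × 240 × 2.4×10⁻⁴ = 0.05760 m
A 240–1070 m: 2×10⁻⁴ × 1.2 × 830 = 0.19920 m
A Layer 3: 1.7×10⁻⁴ × 0.74 × 1700 = 0.21386 m
A total: 0.47066 m
B 0–94 m: 0.45 × 1.9×10⁻⁴ × 94 = 0.008037 m
B 94–394 m: 1.5×10⁻⁴ × 0.24 × 300 = 0.01080 m
B 0.099 × 0.89×10⁻⁴ × 530 = 0.00466983 m
B total: 0.02350683 m
Difference: 0.47066 − 0.02350683 = 0.44715317 m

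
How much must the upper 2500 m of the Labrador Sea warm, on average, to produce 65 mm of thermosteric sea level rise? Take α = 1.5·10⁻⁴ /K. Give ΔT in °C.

ΔT = Δh/(αH) = 0.065 / (1.5×10⁻⁴ × 2500) ≈ 0.1733 °C

0.173 °C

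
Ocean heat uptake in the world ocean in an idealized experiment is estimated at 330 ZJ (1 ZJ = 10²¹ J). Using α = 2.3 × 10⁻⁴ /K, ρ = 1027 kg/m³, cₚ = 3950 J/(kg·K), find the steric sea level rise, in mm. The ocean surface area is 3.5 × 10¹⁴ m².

Per unit area: Q = 330×10²¹ / (3.5×10¹⁴) ≈ 9.429×10⁸ J/m²
Δh = αQ/(ρcₚ) = 2.3×10⁻⁴ × 9.429×10⁸ / (1027 × 3950) ≈ 0.05346 m

Δh ≈ 53.5 mm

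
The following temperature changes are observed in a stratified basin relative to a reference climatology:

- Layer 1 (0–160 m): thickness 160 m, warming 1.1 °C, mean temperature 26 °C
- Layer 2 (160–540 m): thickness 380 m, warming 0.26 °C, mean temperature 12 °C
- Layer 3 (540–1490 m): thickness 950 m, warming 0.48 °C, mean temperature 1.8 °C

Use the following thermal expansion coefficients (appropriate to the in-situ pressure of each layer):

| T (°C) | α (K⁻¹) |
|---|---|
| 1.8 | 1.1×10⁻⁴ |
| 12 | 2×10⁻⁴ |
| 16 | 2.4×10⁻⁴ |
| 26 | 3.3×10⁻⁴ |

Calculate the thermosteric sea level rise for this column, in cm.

Layer 1 at 26 °C → α = 3.3×10⁻⁴ K⁻¹
Layer 2 at 12 °C → α = 2×10⁻⁴ K⁻¹
Layer 3 at 1.8 °C → α = 1.1×10⁻⁴ K⁻¹
Layer 1: 1.1 × 160 × 3.3×10⁻⁴ = 0.05808 m
160–540 m: 0.26 × 2×10⁻⁴ × 380 = 0.01976 m
540–1490 m: 950 × 0.48 × 1.1×10⁻⁴ = 0.05016 m
Δh = 0.05808 + 0.01976 + 0.05016 = 0.12800 m ≈ 12.8 cm

Δh = 12.8 cm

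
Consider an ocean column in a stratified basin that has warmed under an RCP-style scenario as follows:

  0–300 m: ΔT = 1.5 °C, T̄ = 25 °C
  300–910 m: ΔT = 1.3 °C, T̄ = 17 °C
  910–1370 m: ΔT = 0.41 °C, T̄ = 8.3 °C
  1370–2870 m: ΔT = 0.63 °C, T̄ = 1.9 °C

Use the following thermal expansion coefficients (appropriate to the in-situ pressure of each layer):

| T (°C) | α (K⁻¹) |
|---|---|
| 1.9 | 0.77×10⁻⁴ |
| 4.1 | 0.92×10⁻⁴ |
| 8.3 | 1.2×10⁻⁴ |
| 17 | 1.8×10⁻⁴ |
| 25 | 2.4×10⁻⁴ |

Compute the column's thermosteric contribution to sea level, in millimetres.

Δh ≈ 350 mm

Layer 1 at 25 °C → α = 2.4×10⁻⁴ K⁻¹
Layer 2 at 17 °C → α = 1.8×10⁻⁴ K⁻¹
Layer 3 at 8.3 °C → α = 1.2×10⁻⁴ K⁻¹
Layer 4 at 1.9 °C → α = 0.77×10⁻⁴ K⁻¹
1.5 × 2.4×10⁻⁴ × 300 = 0.10800 m
Layer 2: 610 × 1.3 × 1.8×10⁻⁴ = 0.14274 m
910–1370 m: 460 × 1.2×10⁻⁴ × 0.41 = 0.022632 m
Layer 4: 0.77×10⁻⁴ × 0.63 × 1500 = 0.072765 m
Δh = 0.10800 + 0.14274 + 0.022632 + 0.072765 = 0.346137 m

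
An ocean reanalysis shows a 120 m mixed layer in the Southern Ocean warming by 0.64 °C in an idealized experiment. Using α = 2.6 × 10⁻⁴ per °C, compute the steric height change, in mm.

Δh = αΔT·H = 2.6×10⁻⁴ × 0.64 × 120 = 0.019968 m

Δh = 20.0 mm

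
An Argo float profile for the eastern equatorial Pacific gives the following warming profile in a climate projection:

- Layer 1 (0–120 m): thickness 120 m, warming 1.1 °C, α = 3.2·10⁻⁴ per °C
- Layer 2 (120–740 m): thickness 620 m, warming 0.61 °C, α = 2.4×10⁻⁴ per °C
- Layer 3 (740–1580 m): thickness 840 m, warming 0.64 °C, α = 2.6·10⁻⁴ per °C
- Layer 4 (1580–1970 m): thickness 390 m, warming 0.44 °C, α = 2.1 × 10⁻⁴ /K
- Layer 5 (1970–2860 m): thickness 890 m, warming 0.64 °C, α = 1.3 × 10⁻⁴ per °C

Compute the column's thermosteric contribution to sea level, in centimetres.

38.3 cm

1.1 × 3.2×10⁻⁴ × 120 = 0.04224 m
120–740 m: 0.61 × 2.4×10⁻⁴ × 620 = 0.090768 m
740–1580 m: 0.64 × 840 × 2.6×10⁻⁴ = 0.139776 m
1580–1970 m: 0.44 × 2.1×10⁻⁴ × 390 = 0.036036 m
1.3×10⁻⁴ × 890 × 0.64 = 0.074048 m
Δh = 0.04224 + 0.090768 + 0.139776 + 0.036036 + 0.074048 = 0.382868 m ≈ 38.3 cm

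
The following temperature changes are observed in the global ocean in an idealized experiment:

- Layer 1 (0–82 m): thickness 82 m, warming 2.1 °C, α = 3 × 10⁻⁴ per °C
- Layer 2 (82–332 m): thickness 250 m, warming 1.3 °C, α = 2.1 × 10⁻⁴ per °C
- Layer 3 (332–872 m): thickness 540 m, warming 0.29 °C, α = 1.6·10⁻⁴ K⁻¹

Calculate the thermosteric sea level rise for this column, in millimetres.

82 × 3×10⁻⁴ × 2.1 = 0.05166 m
Layer 2: 2.1×10⁻⁴ × 250 × 1.3 = 0.06825 m
Layer 3: 1.6×10⁻⁴ × 540 × 0.29 = 0.025056 m
Δh = 0.05166 + 0.06825 + 0.025056 = 0.144966 m ≈ 145 mm

145 mm of thermosteric rise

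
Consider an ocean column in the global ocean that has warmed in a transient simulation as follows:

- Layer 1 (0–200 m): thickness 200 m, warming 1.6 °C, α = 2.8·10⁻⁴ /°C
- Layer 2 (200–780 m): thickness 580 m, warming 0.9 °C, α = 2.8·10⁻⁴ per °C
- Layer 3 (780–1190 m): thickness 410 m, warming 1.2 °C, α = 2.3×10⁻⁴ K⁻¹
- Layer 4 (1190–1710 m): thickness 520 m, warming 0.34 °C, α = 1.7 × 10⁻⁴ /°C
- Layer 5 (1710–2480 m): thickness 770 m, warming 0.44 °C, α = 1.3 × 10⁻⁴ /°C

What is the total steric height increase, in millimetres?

0–200 m: 1.6 × 2.8×10⁻⁴ × 200 = 0.08960 m
2.8×10⁻⁴ × 580 × 0.9 = 0.14616 m
780–1190 m: 1.2 × 410 × 2.3×10⁻⁴ = 0.11316 m
1190–1710 m: 520 × 1.7×10⁻⁴ × 0.34 = 0.030056 m
1710–2480 m: 1.3×10⁻⁴ × 770 × 0.44 = 0.044044 m
Δh = 0.08960 + 0.14616 + 0.11316 + 0.030056 + 0.044044 = 0.42302 m

Δh = 423 mm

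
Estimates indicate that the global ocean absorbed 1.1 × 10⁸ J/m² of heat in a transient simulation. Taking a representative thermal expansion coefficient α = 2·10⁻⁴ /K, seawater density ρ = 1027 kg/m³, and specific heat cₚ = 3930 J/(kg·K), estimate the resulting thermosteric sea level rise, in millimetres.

Δh = αQ/(ρcₚ) = 2×10⁻⁴ × 1.1×10⁸ / (1027 × 3930) ≈ 0.0054508 m

5.5 mm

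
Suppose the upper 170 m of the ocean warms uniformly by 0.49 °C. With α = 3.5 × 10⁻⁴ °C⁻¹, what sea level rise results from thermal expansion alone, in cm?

about 2.92 cm

Δh = αΔT·H = 3.5×10⁻⁴ × 0.49 × 170 = 0.029155 m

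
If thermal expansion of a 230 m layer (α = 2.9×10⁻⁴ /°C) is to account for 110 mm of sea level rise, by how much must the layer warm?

ΔT = Δh/(αH) = 0.11 / (2.9×10⁻⁴ × 230) ≈ 1.649 °C

1.65 °C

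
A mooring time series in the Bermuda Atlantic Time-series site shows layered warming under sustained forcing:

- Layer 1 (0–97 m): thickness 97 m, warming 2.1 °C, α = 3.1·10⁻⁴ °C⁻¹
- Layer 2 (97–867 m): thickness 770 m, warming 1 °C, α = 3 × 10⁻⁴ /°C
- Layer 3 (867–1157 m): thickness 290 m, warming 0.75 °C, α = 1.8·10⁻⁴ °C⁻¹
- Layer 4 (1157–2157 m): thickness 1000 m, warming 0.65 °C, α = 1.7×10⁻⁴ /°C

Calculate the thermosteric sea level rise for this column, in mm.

444 mm of thermosteric rise

97 × 2.1 × 3.1×10⁻⁴ = 0.063147 m
97–867 m: 1 × 3×10⁻⁴ × 770 = 0.23100 m
Layer 3: 0.75 × 1.8×10⁻⁴ × 290 = 0.03915 m
Layer 4: 1000 × 1.7×10⁻⁴ × 0.65 = 0.11050 m
Δh = 0.063147 + 0.23100 + 0.03915 + 0.11050 = 0.443797 m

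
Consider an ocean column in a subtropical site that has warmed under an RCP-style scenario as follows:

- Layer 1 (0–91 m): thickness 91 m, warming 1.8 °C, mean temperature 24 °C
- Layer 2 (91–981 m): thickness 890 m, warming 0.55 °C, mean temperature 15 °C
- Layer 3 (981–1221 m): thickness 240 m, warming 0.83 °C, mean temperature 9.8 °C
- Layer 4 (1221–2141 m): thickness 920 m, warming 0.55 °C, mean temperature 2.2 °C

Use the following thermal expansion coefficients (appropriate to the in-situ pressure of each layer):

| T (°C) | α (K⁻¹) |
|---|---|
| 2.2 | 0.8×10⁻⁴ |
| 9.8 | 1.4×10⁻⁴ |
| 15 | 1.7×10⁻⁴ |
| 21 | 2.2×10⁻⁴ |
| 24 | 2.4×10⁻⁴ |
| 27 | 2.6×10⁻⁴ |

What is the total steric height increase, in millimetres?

Layer 1 at 24 °C → α = 2.4×10⁻⁴ K⁻¹
Layer 2 at 15 °C → α = 1.7×10⁻⁴ K⁻¹
Layer 3 at 9.8 °C → α = 1.4×10⁻⁴ K⁻¹
Layer 4 at 2.2 °C → α = 0.8×10⁻⁴ K⁻¹
2.4×10⁻⁴ × 1.8 × 91 = 0.039312 m
91–981 m: 1.7×10⁻⁴ × 890 × 0.55 = 0.083215 m
240 × 1.4×10⁻⁴ × 0.83 = 0.027888 m
Layer 4: 920 × 0.8×10⁻⁴ × 0.55 = 0.04048 m
Δh = 0.039312 + 0.083215 + 0.027888 + 0.04048 = 0.190895 m ≈ 191 mm

Δh = 191 mm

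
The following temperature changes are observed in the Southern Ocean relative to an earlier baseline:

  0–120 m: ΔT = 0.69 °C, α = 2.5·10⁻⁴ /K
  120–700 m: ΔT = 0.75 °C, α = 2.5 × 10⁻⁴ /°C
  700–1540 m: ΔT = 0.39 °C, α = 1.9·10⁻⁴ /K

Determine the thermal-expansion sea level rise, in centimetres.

Δh ≈ 19.2 cm

0.69 × 2.5×10⁻⁴ × 120 = 0.02070 m
0.75 × 580 × 2.5×10⁻⁴ = 0.10875 m
0.39 × 1.9×10⁻⁴ × 840 = 0.062244 m
Δh = 0.02070 + 0.10875 + 0.062244 = 0.191694 m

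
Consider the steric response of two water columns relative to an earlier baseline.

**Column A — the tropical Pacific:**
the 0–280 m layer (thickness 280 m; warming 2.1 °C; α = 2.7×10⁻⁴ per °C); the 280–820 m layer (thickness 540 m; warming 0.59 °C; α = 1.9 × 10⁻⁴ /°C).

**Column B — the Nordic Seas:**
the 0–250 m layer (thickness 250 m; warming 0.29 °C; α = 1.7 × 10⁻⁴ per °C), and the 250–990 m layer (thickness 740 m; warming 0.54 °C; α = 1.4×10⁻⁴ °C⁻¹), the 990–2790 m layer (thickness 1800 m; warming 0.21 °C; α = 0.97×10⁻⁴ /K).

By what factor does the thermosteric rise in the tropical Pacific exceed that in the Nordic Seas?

≈ 2.1×

A 2.7×10⁻⁴ × 2.1 × 280 = 0.15876 m
A 0.59 × 540 × 1.9×10⁻⁴ = 0.060534 m
A total: 0.219294 m
B Layer 1: 0.29 × 250 × 1.7×10⁻⁴ = 0.012325 m
B 0.54 × 740 × 1.4×10⁻⁴ = 0.055944 m
B Layer 3: 0.21 × 1800 × 0.97×10⁻⁴ = 0.036666 m
B total: 0.104935 m
Ratio: 0.219294 / 0.104935 ≈ 2.090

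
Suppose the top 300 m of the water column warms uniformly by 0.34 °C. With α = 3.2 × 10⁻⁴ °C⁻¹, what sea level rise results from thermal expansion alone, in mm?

Δh ≈ 32.6 mm

Δh = αΔT·H = 3.2×10⁻⁴ × 0.34 × 300 = 0.03264 m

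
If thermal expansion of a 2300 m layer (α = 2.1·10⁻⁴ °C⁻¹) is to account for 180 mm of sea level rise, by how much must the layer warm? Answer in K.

ΔT = Δh/(αH) = 0.18 / (2.1×10⁻⁴ × 2300) ≈ 0.3727 K

0.37 K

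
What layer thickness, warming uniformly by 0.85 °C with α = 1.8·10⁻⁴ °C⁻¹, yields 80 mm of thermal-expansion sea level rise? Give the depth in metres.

about 523 m

H = Δh/(αΔT) = 0.08 / (1.8×10⁻⁴ × 0.85) ≈ 522.9 m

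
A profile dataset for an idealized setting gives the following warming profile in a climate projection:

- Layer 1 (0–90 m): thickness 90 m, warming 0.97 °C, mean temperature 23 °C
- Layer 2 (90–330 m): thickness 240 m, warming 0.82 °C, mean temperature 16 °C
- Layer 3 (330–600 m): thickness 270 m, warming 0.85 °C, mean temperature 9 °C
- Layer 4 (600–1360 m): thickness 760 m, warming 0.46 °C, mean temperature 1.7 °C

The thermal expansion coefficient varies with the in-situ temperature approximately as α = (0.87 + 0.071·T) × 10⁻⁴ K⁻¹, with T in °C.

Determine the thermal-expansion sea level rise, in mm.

Layer 1: α = (0.87 + 0.071×23)×10⁻⁴ = 2.503×10⁻⁴ K⁻¹
Layer 2: α = (0.87 + 0.071×16)×10⁻⁴ = 2.006×10⁻⁴ K⁻¹
Layer 3: α = (0.87 + 0.071×9)×10⁻⁴ = 1.509×10⁻⁴ K⁻¹
Layer 4: α = (0.87 + 0.071×1.7)×10⁻⁴ = 0.9907×10⁻⁴ K⁻¹
0–90 m: 2.503×10⁻⁴ × 90 × 0.97 = 0.02185119 m
90–330 m: 0.82 × 2.006×10⁻⁴ × 240 = 0.03947808 m
1.509×10⁻⁴ × 270 × 0.85 = 0.03463155 m
600–1360 m: 0.46 × 760 × 0.9907×10⁻⁴ = 0.034634872 m
Δh = 0.02185119 + 0.03947808 + 0.03463155 + 0.034634872 = 0.130595692 m

Δh ≈ 131 mm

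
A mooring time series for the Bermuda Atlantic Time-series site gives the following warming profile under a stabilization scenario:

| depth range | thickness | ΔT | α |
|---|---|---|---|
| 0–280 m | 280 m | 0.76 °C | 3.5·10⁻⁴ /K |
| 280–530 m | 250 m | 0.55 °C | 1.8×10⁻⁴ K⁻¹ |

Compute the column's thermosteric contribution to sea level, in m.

about 0.0992 m

0.76 × 3.5×10⁻⁴ × 280 = 0.07448 m
1.8×10⁻⁴ × 0.55 × 250 = 0.02475 m
Δh = 0.07448 + 0.02475 = 0.09923 m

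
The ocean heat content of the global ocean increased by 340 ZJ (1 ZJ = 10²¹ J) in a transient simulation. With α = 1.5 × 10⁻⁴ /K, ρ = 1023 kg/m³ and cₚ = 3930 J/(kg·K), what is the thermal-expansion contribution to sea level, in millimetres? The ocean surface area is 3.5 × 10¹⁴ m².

Per unit area: Q = 340×10²¹ / (3.5×10¹⁴) ≈ 9.714×10⁸ J/m²
Δh = αQ/(ρcₚ) = 1.5×10⁻⁴ × 9.714×10⁸ / (1023 × 3930) ≈ 0.036243 m

Δh ≈ 36.2 mm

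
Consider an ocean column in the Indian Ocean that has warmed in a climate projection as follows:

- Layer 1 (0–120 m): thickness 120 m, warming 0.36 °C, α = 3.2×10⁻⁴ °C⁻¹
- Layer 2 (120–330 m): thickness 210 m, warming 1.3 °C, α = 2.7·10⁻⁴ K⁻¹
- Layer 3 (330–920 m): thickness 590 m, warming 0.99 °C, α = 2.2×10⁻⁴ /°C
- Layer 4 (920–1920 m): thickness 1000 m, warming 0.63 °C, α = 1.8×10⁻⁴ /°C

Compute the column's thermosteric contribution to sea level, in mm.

329 mm of thermosteric rise

3.2×10⁻⁴ × 120 × 0.36 = 0.013824 m
120–330 m: 1.3 × 2.7×10⁻⁴ × 210 = 0.07371 m
330–920 m: 2.2×10⁻⁴ × 590 × 0.99 = 0.128502 m
Layer 4: 1.8×10⁻⁴ × 1000 × 0.63 = 0.11340 m
Δh = 0.013824 + 0.07371 + 0.128502 + 0.11340 = 0.329436 m ≈ 329 mm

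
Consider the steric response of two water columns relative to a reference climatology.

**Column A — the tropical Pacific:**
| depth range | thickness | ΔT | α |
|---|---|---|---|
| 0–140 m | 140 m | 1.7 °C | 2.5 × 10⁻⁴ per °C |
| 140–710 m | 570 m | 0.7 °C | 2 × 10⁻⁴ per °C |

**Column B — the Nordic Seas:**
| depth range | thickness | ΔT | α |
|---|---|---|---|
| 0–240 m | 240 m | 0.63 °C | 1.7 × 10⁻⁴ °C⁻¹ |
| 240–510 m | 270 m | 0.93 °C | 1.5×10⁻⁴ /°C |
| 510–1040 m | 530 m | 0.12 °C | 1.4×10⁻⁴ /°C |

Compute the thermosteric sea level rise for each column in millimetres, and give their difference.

Δh_A ≈ 140 mm, Δh_B ≈ 72 mm; difference ≈ 67 mm

A 1.7 × 2.5×10⁻⁴ × 140 = 0.05950 m
A 140–710 m: 0.7 × 2×10⁻⁴ × 570 = 0.07980 m
A total: 0.13930 m
B 0–240 m: 0.63 × 240 × 1.7×10⁻⁴ = 0.025704 m
B Layer 2: 1.5×10⁻⁴ × 270 × 0.93 = 0.037665 m
B 1.4×10⁻⁴ × 0.12 × 530 = 0.008904 m
B total: 0.072273 m
Difference: 0.13930 − 0.072273 = 0.067027 m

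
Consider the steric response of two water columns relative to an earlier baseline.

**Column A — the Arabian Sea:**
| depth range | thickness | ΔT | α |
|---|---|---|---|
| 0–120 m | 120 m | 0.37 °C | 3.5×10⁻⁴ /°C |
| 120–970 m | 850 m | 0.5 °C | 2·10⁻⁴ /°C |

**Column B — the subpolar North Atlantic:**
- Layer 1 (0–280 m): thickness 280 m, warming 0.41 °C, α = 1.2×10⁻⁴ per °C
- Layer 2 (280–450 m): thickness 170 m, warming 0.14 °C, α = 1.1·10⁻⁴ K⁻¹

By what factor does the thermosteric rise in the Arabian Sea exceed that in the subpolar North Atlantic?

A 0–120 m: 0.37 × 120 × 3.5×10⁻⁴ = 0.01554 m
A 120–970 m: 2×10⁻⁴ × 850 × 0.5 = 0.08500 m
A total: 0.10054 m
B Layer 1: 0.41 × 280 × 1.2×10⁻⁴ = 0.013776 m
B Layer 2: 1.1×10⁻⁴ × 170 × 0.14 = 0.002618 m
B total: 0.016394 m
Ratio: 0.10054 / 0.016394 ≈ 6.133

6.1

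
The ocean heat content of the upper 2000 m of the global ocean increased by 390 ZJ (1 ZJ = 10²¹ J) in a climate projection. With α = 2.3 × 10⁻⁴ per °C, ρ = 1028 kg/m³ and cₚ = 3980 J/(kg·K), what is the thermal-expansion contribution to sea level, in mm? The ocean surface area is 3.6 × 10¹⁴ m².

Δh = 61 mm

Per unit area: Q = 390×10²¹ / (3.6×10¹⁴) ≈ 1.083×10⁹ J/m²
Δh = αQ/(ρcₚ) = 2.3×10⁻⁴ × 1.083×10⁹ / (1028 × 3980) ≈ 0.060881 m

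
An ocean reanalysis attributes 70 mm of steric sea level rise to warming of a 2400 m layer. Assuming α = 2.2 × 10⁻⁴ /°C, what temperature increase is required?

ΔT ≈ 0.13 °C

ΔT = Δh/(αH) = 0.07 / (2.2×10⁻⁴ × 2400) ≈ 0.1326 °C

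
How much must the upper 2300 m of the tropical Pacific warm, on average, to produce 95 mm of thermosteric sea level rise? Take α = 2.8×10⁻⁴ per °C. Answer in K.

ΔT = Δh/(αH) = 0.095 / (2.8×10⁻⁴ × 2300) ≈ 0.1475 K

ΔT ≈ 0.15 K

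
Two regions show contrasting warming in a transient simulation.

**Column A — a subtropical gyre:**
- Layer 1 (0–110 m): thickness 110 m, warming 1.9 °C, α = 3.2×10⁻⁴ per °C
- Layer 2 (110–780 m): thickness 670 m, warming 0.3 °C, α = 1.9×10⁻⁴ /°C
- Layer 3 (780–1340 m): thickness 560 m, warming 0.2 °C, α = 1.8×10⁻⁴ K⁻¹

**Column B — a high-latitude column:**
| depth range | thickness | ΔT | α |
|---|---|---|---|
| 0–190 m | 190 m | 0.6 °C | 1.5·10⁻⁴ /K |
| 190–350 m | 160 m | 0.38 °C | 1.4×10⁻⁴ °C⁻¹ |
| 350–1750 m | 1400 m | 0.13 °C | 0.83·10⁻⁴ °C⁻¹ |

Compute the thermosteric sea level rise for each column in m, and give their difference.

Δh_A ≈ 0.13 m, Δh_B ≈ 0.041 m; difference ≈ 0.085 m

A Layer 1: 110 × 3.2×10⁻⁴ × 1.9 = 0.06688 m
A Layer 2: 0.3 × 670 × 1.9×10⁻⁴ = 0.03819 m
A 560 × 0.2 × 1.8×10⁻⁴ = 0.02016 m
A total: 0.12523 m
B Layer 1: 1.5×10⁻⁴ × 190 × 0.6 = 0.01710 m
B 160 × 0.38 × 1.4×10⁻⁴ = 0.008512 m
B Layer 3: 0.13 × 1400 × 0.83×10⁻⁴ = 0.015106 m
B total: 0.040718 m
Difference: 0.12523 − 0.040718 = 0.084512 m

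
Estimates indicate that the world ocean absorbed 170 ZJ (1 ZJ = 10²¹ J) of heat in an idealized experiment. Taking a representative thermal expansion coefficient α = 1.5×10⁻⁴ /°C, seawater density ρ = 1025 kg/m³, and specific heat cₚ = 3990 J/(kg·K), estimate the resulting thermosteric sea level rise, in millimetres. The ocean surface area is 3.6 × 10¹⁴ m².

Per unit area: Q = 170×10²¹ / (3.6×10¹⁴) ≈ 4.722×10⁸ J/m²
Δh = αQ/(ρcₚ) = 1.5×10⁻⁴ × 4.722×10⁸ / (1025 × 3990) ≈ 0.017319 m

Δh ≈ 17 mm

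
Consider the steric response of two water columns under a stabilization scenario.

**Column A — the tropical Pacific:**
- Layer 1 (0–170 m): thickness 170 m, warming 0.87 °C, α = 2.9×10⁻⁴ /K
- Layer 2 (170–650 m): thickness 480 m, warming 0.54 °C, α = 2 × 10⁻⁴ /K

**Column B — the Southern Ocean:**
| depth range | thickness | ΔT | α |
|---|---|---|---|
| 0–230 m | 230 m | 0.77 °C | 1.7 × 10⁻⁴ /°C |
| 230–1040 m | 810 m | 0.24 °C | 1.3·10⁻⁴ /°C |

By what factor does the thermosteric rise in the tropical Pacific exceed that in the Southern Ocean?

A Layer 1: 170 × 2.9×10⁻⁴ × 0.87 = 0.042891 m
A 170–650 m: 2×10⁻⁴ × 480 × 0.54 = 0.05184 m
A total: 0.094731 m
B Layer 1: 230 × 0.77 × 1.7×10⁻⁴ = 0.030107 m
B 230–1040 m: 1.3×10⁻⁴ × 0.24 × 810 = 0.025272 m
B total: 0.055379 m
Ratio: 0.094731 / 0.055379 ≈ 1.711

a factor of 1.7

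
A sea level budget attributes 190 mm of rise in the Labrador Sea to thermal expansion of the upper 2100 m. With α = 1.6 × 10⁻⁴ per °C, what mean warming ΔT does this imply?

ΔT = Δh/(αH) = 0.19 / (1.6×10⁻⁴ × 2100) ≈ 0.5655 K

about 0.57 K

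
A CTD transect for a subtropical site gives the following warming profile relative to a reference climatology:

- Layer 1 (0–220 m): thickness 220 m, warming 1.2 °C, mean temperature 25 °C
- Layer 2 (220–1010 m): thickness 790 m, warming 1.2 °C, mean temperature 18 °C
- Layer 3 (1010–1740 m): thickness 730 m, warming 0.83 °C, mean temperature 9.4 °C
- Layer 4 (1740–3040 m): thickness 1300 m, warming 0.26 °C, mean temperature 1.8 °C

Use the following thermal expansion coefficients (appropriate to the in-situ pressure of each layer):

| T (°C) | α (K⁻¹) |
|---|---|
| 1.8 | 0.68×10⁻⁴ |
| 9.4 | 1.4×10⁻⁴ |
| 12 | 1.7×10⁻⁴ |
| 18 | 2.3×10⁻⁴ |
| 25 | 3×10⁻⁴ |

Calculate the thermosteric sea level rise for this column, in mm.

Layer 1 at 25 °C → α = 3×10⁻⁴ K⁻¹
Layer 2 at 18 °C → α = 2.3×10⁻⁴ K⁻¹
Layer 3 at 9.4 °C → α = 1.4×10⁻⁴ K⁻¹
Layer 4 at 1.8 °C → α = 0.68×10⁻⁴ K⁻¹
0–220 m: 1.2 × 3×10⁻⁴ × 220 = 0.07920 m
1.2 × 790 × 2.3×10⁻⁴ = 0.21804 m
Layer 3: 0.83 × 730 × 1.4×10⁻⁴ = 0.084826 m
Layer 4: 0.68×10⁻⁴ × 0.26 × 1300 = 0.022984 m
Δh = 0.07920 + 0.21804 + 0.084826 + 0.022984 = 0.40505 m

about 405 mm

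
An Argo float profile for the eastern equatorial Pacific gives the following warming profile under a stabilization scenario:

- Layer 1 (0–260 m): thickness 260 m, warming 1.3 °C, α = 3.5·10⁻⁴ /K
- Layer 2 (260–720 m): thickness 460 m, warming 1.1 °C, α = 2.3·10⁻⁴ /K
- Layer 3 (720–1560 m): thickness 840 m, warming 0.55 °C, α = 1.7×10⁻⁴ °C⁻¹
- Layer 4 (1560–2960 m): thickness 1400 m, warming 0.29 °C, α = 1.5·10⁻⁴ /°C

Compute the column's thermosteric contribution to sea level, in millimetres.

Δh = 374 mm

1.3 × 3.5×10⁻⁴ × 260 = 0.11830 m
260–720 m: 2.3×10⁻⁴ × 460 × 1.1 = 0.11638 m
Layer 3: 0.55 × 840 × 1.7×10⁻⁴ = 0.07854 m
1400 × 1.5×10⁻⁴ × 0.29 = 0.06090 m
Δh = 0.11830 + 0.11638 + 0.07854 + 0.06090 = 0.37412 m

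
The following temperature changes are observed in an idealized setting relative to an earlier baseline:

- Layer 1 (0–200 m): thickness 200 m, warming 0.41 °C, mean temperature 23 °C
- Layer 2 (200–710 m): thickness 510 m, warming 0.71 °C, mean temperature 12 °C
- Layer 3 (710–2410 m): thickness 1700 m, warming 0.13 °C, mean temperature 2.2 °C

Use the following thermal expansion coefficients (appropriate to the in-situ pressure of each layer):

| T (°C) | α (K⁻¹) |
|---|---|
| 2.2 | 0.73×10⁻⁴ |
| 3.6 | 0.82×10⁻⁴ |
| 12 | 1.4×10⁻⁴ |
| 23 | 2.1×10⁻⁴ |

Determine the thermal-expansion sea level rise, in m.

Layer 1 at 23 °C → α = 2.1×10⁻⁴ K⁻¹
Layer 2 at 12 °C → α = 1.4×10⁻⁴ K⁻¹
Layer 3 at 2.2 °C → α = 0.73×10⁻⁴ K⁻¹
Layer 1: 0.41 × 200 × 2.1×10⁻⁴ = 0.01722 m
200–710 m: 0.71 × 1.4×10⁻⁴ × 510 = 0.050694 m
1700 × 0.13 × 0.73×10⁻⁴ = 0.016133 m
Δh = 0.01722 + 0.050694 + 0.016133 = 0.084047 m

Δh = 0.0840 m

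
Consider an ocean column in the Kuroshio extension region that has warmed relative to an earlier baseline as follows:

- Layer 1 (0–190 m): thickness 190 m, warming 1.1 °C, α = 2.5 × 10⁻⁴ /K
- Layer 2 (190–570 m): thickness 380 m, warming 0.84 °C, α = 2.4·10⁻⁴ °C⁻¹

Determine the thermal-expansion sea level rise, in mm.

0–190 m: 1.1 × 2.5×10⁻⁴ × 190 = 0.05225 m
2.4×10⁻⁴ × 0.84 × 380 = 0.076608 m
Δh = 0.05225 + 0.076608 = 0.128858 m ≈ 129 mm

Δh = 129 mm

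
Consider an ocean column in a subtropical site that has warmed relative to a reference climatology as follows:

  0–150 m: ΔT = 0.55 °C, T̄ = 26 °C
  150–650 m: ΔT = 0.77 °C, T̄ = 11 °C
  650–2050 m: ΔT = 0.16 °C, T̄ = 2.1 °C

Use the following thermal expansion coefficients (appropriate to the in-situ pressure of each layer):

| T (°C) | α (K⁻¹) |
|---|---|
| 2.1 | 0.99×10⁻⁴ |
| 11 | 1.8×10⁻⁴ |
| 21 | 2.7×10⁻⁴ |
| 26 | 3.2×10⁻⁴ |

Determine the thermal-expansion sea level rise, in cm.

Δh = 11.8 cm

Layer 1 at 26 °C → α = 3.2×10⁻⁴ K⁻¹
Layer 2 at 11 °C → α = 1.8×10⁻⁴ K⁻¹
Layer 3 at 2.1 °C → α = 0.99×10⁻⁴ K⁻¹
Layer 1: 0.55 × 3.2×10⁻⁴ × 150 = 0.02640 m
150–650 m: 500 × 1.8×10⁻⁴ × 0.77 = 0.06930 m
Layer 3: 1400 × 0.99×10⁻⁴ × 0.16 = 0.022176 m
Δh = 0.02640 + 0.06930 + 0.022176 = 0.117876 m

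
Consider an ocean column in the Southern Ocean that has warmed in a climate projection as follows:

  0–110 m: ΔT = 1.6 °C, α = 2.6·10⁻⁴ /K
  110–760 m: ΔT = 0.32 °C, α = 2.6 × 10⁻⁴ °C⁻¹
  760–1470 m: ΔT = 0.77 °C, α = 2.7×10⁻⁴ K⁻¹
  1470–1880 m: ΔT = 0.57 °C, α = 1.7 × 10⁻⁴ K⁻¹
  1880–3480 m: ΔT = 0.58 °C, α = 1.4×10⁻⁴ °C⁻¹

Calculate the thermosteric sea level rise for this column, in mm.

417 mm

Layer 1: 110 × 2.6×10⁻⁴ × 1.6 = 0.04576 m
Layer 2: 650 × 2.6×10⁻⁴ × 0.32 = 0.05408 m
760–1470 m: 710 × 0.77 × 2.7×10⁻⁴ = 0.147609 m
Layer 4: 0.57 × 410 × 1.7×10⁻⁴ = 0.039729 m
Layer 5: 1.4×10⁻⁴ × 0.58 × 1600 = 0.12992 m
Δh = 0.04576 + 0.05408 + 0.147609 + 0.039729 + 0.12992 = 0.417098 m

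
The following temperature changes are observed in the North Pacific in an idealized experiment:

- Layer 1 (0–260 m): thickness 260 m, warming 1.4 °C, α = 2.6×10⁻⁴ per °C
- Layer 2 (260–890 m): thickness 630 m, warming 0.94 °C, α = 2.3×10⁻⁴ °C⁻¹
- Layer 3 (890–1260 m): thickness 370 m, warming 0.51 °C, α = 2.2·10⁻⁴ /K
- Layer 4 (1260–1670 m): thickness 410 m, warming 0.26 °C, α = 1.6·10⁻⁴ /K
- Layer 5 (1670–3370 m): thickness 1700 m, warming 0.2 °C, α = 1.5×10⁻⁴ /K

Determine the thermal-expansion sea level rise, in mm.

Layer 1: 1.4 × 260 × 2.6×10⁻⁴ = 0.09464 m
Layer 2: 0.94 × 2.3×10⁻⁴ × 630 = 0.136206 m
Layer 3: 370 × 0.51 × 2.2×10⁻⁴ = 0.041514 m
0.26 × 1.6×10⁻⁴ × 410 = 0.017056 m
1670–3370 m: 1700 × 1.5×10⁻⁴ × 0.2 = 0.05100 m
Δh = 0.09464 + 0.136206 + 0.041514 + 0.017056 + 0.05100 = 0.340416 m ≈ 340 mm

Δh = 340 mm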